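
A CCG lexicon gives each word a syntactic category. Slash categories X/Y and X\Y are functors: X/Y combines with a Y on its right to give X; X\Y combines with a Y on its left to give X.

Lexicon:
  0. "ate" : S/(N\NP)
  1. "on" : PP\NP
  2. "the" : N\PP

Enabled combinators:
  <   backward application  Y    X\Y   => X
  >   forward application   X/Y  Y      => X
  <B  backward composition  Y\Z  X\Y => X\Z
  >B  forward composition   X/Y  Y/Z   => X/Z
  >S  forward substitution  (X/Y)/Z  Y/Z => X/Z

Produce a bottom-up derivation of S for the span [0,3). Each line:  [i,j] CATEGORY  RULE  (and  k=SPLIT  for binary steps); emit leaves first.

[0,3] S   >
  [0,1] "ate" : S/(N\NP)
  [1,3] N\NP   <B
    [1,2] "on" : PP\NP
    [2,3] "the" : N\PP

[0,1] S/(N\NP)  lex  "ate"
[1,2] PP\NP  lex  "on"
[2,3] N\PP  lex  "the"
[1,3] N\NP  <B  k=2
[0,3] S  >  k=1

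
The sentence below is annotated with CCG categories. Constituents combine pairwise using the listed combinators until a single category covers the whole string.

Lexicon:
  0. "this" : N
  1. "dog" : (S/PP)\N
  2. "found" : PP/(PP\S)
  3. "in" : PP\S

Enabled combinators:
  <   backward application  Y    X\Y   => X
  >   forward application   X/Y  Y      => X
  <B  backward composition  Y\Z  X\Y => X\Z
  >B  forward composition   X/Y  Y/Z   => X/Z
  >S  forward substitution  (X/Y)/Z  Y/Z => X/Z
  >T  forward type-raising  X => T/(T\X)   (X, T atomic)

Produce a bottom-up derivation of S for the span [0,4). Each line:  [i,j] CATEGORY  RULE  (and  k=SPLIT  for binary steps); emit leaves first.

[0,1] N  lex  "this"
[1,2] (S/PP)\N  lex  "dog"
[0,2] S/PP  <  k=1
[2,3] PP/(PP\S)  lex  "found"
[3,4] PP\S  lex  "in"
[2,4] PP  >  k=3
[0,4] S  >  k=2

[0,4] S   >
  [0,2] S/PP   <
    [0,1] "this" : N
    [1,2] "dog" : (S/PP)\N
  [2,4] PP   >
    [2,3] "found" : PP/(PP\S)
    [3,4] "in" : PP\S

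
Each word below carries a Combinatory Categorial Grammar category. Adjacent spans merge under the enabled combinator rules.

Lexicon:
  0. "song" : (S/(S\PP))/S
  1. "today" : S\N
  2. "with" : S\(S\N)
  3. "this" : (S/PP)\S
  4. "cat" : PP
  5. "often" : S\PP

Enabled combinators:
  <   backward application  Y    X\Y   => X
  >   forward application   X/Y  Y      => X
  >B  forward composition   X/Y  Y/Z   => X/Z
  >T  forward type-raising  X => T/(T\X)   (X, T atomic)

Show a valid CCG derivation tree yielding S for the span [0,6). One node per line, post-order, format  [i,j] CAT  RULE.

[0,6] S   >
  [0,5] S/(S\PP)   >
    [0,1] "song" : (S/(S\PP))/S
    [1,5] S   >
      [1,4] S/PP   <
        [1,3] S   <
          [1,2] "today" : S\N
          [2,3] "with" : S\(S\N)
        [3,4] "this" : (S/PP)\S
      [4,5] "cat" : PP
  [5,6] "often" : S\PP

[0,1] (S/(S\PP))/S  lex  "song"
[1,2] S\N  lex  "today"
[2,3] S\(S\N)  lex  "with"
[1,3] S  <  k=2
[3,4] (S/PP)\S  lex  "this"
[1,4] S/PP  <  k=3
[4,5] PP  lex  "cat"
[1,5] S  >  k=4
[0,5] S/(S\PP)  >  k=1
[5,6] S\PP  lex  "often"
[0,6] S  >  k=5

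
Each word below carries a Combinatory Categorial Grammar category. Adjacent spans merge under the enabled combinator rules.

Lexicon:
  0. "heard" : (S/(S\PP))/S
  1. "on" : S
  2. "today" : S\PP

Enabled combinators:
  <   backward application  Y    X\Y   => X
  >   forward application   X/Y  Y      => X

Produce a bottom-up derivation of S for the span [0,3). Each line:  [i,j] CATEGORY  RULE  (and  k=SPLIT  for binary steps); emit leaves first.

[0,1] (S/(S\PP))/S  lex  "heard"
[1,2] S  lex  "on"
[0,2] S/(S\PP)  >  k=1
[2,3] S\PP  lex  "today"
[0,3] S  >  k=2

[0,3] S   >
  [0,2] S/(S\PP)   >
    [0,1] "heard" : (S/(S\PP))/S
    [1,2] "on" : S
  [2,3] "today" : S\PP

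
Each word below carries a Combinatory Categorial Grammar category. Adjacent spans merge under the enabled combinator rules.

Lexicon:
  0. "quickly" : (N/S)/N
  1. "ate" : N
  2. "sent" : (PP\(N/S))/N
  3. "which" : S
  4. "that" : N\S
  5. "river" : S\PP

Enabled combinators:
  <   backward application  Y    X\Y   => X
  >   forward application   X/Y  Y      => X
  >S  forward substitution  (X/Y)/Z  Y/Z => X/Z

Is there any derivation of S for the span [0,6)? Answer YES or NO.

[0,6] S   <
  [0,5] PP   <
    [0,2] N/S   >
      [0,1] "quickly" : (N/S)/N
      [1,2] "ate" : N
    [2,5] PP\(N/S)   >
      [2,3] "sent" : (PP\(N/S))/N
      [3,5] N   <
        [3,4] "which" : S
        [4,5] "that" : N\S
  [5,6] "river" : S\PP

YES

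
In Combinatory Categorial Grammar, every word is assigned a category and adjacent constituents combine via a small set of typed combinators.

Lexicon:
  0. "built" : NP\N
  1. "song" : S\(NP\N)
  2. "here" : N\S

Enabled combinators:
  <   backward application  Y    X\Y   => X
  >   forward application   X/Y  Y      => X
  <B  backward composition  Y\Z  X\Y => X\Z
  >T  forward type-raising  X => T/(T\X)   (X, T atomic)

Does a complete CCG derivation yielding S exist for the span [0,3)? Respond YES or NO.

NP\N S\(NP\N) N\S
CKY chart[0,3] = {N, N/(N\N), NP/(NP\N), PP/(PP\N), S/(S\N)}; S ∉ chart

NO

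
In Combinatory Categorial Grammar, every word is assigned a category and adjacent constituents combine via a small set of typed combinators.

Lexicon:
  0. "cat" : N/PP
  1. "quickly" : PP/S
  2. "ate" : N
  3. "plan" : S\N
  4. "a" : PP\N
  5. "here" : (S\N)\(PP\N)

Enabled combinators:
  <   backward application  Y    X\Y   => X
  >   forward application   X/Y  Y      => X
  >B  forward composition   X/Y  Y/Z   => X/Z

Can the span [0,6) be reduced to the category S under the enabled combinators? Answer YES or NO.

YES

[0,6] S   <
  [0,4] N   >
    [0,1] "cat" : N/PP
    [1,4] PP   >
      [1,2] "quickly" : PP/S
      [2,4] S   <
        [2,3] "ate" : N
        [3,4] "plan" : S\N
  [4,6] S\N   <
    [4,5] "a" : PP\N
    [5,6] "here" : (S\N)\(PP\N)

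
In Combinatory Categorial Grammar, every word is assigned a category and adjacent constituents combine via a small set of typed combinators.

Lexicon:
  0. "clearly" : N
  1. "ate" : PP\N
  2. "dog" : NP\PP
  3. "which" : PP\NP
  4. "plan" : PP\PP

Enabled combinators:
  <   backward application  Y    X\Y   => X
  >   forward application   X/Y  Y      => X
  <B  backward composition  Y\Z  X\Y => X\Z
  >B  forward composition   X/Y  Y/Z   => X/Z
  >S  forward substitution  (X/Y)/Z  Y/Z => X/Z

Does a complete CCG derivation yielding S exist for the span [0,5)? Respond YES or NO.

N PP\N NP\PP PP\NP PP\PP
CKY chart[0,5] = {PP}; S ∉ chart

NO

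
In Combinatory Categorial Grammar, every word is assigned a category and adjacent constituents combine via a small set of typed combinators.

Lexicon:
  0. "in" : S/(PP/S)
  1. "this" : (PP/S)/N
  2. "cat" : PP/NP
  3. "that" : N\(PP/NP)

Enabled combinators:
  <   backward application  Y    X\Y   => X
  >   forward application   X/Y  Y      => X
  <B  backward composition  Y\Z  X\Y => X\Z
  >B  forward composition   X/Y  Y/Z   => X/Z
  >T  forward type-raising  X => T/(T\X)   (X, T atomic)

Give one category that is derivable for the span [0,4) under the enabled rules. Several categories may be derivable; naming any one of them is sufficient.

S

[0,4] S   >
  [0,2] S/N   >B
    [0,1] "in" : S/(PP/S)
    [1,2] "this" : (PP/S)/N
  [2,4] N   <
    [2,3] "cat" : PP/NP
    [3,4] "that" : N\(PP/NP)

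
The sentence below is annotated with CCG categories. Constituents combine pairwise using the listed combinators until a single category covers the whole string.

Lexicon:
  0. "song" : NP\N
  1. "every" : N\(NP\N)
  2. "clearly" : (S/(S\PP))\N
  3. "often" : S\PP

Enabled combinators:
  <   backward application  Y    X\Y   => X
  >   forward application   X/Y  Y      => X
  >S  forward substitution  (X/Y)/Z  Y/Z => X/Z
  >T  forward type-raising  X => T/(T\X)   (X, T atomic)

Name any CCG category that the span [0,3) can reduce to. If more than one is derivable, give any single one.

[0,4] S   >
  [0,3] S/(S\PP)   <
    [0,2] N   <
      [0,1] "song" : NP\N
      [1,2] "every" : N\(NP\N)
    [2,3] "clearly" : (S/(S\PP))\N
  [3,4] "often" : S\PP

S/(S\PP)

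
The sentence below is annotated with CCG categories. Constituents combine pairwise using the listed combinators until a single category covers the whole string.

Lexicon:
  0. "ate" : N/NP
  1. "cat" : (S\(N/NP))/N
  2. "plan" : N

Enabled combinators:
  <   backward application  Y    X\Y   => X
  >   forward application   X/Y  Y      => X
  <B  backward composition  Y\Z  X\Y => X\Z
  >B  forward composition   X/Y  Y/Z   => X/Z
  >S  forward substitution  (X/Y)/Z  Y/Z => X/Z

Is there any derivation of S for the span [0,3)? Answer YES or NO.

YES

[0,3] S   <
  [0,1] "ate" : N/NP
  [1,3] S\(N/NP)   >
    [1,2] "cat" : (S\(N/NP))/N
    [2,3] "plan" : N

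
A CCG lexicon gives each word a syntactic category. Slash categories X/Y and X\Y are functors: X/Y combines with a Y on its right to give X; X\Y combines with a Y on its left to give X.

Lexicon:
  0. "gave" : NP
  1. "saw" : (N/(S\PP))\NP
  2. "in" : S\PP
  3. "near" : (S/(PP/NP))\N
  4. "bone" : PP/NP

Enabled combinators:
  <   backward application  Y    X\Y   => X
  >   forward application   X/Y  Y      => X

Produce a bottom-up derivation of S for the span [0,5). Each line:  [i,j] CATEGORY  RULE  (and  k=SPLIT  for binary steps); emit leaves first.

[0,1] NP  lex  "gave"
[1,2] (N/(S\PP))\NP  lex  "saw"
[0,2] N/(S\PP)  <  k=1
[2,3] S\PP  lex  "in"
[0,3] N  >  k=2
[3,4] (S/(PP/NP))\N  lex  "near"
[0,4] S/(PP/NP)  <  k=3
[4,5] PP/NP  lex  "bone"
[0,5] S  >  k=4

[0,5] S   >
  [0,4] S/(PP/NP)   <
    [0,3] N   >
      [0,2] N/(S\PP)   <
        [0,1] "gave" : NP
        [1,2] "saw" : (N/(S\PP))\NP
      [2,3] "in" : S\PP
    [3,4] "near" : (S/(PP/NP))\N
  [4,5] "bone" : PP/NP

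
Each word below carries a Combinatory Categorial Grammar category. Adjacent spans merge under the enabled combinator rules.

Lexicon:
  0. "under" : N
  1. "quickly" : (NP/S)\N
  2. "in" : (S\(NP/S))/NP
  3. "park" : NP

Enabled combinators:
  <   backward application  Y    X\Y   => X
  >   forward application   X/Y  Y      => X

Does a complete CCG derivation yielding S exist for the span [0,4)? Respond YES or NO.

[0,4] S   <
  [0,2] NP/S   <
    [0,1] "under" : N
    [1,2] "quickly" : (NP/S)\N
  [2,4] S\(NP/S)   >
    [2,3] "in" : (S\(NP/S))/NP
    [3,4] "park" : NP

YES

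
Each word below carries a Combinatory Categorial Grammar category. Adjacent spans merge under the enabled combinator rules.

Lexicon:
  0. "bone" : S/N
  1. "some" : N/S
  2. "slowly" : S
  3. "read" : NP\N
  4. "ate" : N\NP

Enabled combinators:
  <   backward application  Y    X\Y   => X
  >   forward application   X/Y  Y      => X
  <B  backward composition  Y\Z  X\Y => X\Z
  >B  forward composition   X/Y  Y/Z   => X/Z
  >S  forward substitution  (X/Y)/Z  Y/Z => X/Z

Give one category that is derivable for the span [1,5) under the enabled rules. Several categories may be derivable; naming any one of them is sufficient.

N

[0,5] S   >
  [0,1] "bone" : S/N
  [1,5] N   <
    [1,4] NP   <
      [1,3] N   >
        [1,2] "some" : N/S
        [2,3] "slowly" : S
      [3,4] "read" : NP\N
    [4,5] "ate" : N\NP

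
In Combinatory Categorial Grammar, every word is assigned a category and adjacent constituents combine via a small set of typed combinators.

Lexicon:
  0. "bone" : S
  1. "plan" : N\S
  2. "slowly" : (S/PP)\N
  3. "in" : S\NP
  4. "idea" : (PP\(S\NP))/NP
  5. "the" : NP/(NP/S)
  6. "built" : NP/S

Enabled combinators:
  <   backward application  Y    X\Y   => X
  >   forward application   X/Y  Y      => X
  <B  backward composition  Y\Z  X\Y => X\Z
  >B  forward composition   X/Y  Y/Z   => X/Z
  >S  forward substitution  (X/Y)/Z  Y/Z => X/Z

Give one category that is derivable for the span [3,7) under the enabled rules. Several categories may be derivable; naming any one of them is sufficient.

PP

[0,7] S   >
  [0,3] S/PP   <
    [0,2] N   <
      [0,1] "bone" : S
      [1,2] "plan" : N\S
    [2,3] "slowly" : (S/PP)\N
  [3,7] PP   <
    [3,4] "in" : S\NP
    [4,7] PP\(S\NP)   >
      [4,5] "idea" : (PP\(S\NP))/NP
      [5,7] NP   >
        [5,6] "the" : NP/(NP/S)
        [6,7] "built" : NP/S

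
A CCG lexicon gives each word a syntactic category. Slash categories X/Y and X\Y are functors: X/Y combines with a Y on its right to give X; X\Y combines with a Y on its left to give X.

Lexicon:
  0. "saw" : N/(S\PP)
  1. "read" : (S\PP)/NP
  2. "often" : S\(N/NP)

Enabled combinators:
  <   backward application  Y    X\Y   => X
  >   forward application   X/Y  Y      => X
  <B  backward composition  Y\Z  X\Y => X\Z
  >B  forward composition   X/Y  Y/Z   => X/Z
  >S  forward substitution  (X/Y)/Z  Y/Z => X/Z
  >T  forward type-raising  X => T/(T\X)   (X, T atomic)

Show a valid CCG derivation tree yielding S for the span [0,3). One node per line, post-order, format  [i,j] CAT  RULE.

[0,3] S   <
  [0,2] N/NP   >B
    [0,1] "saw" : N/(S\PP)
    [1,2] "read" : (S\PP)/NP
  [2,3] "often" : S\(N/NP)

[0,1] N/(S\PP)  lex  "saw"
[1,2] (S\PP)/NP  lex  "read"
[0,2] N/NP  >B  k=1
[2,3] S\(N/NP)  lex  "often"
[0,3] S  <  k=2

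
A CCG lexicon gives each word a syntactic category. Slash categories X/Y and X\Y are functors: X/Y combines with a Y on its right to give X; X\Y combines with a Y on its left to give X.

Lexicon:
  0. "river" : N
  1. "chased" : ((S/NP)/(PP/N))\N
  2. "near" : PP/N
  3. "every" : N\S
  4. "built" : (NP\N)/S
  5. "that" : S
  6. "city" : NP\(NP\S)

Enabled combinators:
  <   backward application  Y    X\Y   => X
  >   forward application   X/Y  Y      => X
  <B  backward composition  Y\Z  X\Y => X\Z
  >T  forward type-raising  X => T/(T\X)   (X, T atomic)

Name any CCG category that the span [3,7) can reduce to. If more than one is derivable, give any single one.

NP

[0,7] S   >
  [0,3] S/NP   >
    [0,2] (S/NP)/(PP/N)   <
      [0,1] "river" : N
      [1,2] "chased" : ((S/NP)/(PP/N))\N
    [2,3] "near" : PP/N
  [3,7] NP   <
    [3,6] NP\S   <B
      [3,4] "every" : N\S
      [4,6] NP\N   >
        [4,5] "built" : (NP\N)/S
        [5,6] "that" : S
    [6,7] "city" : NP\(NP\S)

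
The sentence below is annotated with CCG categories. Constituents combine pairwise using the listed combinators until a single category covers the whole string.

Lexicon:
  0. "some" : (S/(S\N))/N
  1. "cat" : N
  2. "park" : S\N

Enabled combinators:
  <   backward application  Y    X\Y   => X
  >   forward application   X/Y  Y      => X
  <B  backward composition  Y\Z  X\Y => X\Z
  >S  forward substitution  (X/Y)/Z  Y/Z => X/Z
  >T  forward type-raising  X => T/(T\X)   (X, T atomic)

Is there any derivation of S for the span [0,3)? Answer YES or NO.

[0,3] S   >
  [0,2] S/(S\N)   >
    [0,1] "some" : (S/(S\N))/N
    [1,2] "cat" : N
  [2,3] "park" : S\N

YES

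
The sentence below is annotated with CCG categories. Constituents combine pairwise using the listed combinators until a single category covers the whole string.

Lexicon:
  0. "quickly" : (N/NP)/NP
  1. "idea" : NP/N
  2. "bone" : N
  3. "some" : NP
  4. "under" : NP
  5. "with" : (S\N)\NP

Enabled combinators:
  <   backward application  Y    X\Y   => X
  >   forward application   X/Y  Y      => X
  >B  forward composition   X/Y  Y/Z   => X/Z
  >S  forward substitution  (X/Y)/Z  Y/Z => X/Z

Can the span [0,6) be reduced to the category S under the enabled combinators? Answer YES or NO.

[0,6] S   <
  [0,4] N   >
    [0,3] N/NP   >
      [0,1] "quickly" : (N/NP)/NP
      [1,3] NP   >
        [1,2] "idea" : NP/N
        [2,3] "bone" : N
    [3,4] "some" : NP
  [4,6] S\N   <
    [4,5] "under" : NP
    [5,6] "with" : (S\N)\NP

YES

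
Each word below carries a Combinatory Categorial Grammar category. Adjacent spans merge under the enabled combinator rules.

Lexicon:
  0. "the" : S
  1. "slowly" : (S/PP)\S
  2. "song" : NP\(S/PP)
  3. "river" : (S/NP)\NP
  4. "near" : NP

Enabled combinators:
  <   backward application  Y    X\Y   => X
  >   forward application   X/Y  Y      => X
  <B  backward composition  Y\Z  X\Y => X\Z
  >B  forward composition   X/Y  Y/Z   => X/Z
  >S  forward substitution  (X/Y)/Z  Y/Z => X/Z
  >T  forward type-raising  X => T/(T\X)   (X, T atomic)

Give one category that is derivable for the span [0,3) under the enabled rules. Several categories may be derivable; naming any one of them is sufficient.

NP

[0,5] S   >
  [0,4] S/NP   <
    [0,3] NP   >
      [0,1] NP/(NP\S)   >T
        [0,1] "the" : S
      [1,3] NP\S   <B
        [1,2] "slowly" : (S/PP)\S
        [2,3] "song" : NP\(S/PP)
    [3,4] "river" : (S/NP)\NP
  [4,5] "near" : NP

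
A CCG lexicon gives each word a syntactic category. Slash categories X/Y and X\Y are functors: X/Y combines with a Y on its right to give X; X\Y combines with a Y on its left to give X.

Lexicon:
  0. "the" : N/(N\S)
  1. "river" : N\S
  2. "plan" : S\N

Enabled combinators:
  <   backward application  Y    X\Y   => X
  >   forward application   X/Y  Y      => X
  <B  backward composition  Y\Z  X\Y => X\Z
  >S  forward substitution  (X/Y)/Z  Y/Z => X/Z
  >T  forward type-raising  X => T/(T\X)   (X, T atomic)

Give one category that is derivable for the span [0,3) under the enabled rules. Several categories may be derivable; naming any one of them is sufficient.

S

[0,3] S   <
  [0,2] N   >
    [0,1] "the" : N/(N\S)
    [1,2] "river" : N\S
  [2,3] "plan" : S\N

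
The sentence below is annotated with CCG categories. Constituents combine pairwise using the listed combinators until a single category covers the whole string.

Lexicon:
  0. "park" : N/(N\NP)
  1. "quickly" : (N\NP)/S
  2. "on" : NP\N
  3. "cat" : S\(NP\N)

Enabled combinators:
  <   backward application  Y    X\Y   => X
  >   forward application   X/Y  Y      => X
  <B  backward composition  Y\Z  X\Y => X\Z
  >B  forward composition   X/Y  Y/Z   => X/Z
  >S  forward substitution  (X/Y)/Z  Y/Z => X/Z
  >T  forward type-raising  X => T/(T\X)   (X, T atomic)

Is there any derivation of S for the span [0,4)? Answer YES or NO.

N/(N\NP) (N\NP)/S NP\N S\(NP\N)
CKY chart[0,4] = {N, N/(N\N), N/(S\S), NP/(NP\N), PP/(PP\N), S/(S\N)}; S ∉ chart

NO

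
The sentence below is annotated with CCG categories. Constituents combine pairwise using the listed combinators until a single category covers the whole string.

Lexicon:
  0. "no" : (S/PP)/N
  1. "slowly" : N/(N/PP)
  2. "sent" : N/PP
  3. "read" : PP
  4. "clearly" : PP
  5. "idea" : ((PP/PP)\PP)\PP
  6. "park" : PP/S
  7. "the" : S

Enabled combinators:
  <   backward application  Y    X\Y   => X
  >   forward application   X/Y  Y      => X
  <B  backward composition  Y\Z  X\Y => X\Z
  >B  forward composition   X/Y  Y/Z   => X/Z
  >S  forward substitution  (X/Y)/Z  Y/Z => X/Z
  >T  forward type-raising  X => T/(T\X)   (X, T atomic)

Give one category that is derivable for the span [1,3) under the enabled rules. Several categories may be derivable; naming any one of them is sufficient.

[0,8] S   >
  [0,3] S/PP   >
    [0,1] "no" : (S/PP)/N
    [1,3] N   >
      [1,2] "slowly" : N/(N/PP)
      [2,3] "sent" : N/PP
  [3,8] PP   >
    [3,7] PP/S   >B
      [3,6] PP/PP   <
        [3,4] "read" : PP
        [4,6] (PP/PP)\PP   <
          [4,5] "clearly" : PP
          [5,6] "idea" : ((PP/PP)\PP)\PP
      [6,7] "park" : PP/S
    [7,8] "the" : S

N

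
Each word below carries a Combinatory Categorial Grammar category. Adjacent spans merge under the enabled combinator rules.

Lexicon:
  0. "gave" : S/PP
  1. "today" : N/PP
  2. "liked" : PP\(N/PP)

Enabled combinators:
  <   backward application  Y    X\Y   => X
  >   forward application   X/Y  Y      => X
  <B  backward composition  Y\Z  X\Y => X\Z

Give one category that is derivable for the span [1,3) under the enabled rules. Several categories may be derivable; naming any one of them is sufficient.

PP

[0,3] S   >
  [0,1] "gave" : S/PP
  [1,3] PP   <
    [1,2] "today" : N/PP
    [2,3] "liked" : PP\(N/PP)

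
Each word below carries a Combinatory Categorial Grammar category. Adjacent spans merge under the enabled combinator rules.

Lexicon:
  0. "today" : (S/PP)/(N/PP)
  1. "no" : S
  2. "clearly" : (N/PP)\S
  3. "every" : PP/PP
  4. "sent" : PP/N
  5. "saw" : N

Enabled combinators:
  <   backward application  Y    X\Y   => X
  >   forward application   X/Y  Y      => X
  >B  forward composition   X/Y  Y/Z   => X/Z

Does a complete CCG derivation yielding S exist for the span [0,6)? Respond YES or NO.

YES

[0,6] S   >
  [0,3] S/PP   >
    [0,1] "today" : (S/PP)/(N/PP)
    [1,3] N/PP   <
      [1,2] "no" : S
      [2,3] "clearly" : (N/PP)\S
  [3,6] PP   >
    [3,5] PP/N   >B
      [3,4] "every" : PP/PP
      [4,5] "sent" : PP/N
    [5,6] "saw" : N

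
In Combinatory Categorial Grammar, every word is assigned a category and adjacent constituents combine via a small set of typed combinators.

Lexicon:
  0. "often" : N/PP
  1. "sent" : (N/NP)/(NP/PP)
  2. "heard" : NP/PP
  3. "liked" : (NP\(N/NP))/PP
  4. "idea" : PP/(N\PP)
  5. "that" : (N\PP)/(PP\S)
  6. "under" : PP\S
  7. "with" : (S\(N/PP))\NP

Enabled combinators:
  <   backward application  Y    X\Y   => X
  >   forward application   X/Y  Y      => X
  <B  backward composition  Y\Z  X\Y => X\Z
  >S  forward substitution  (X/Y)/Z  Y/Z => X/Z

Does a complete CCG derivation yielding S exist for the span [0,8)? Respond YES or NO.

[0,8] S   <
  [0,1] "often" : N/PP
  [1,8] S\(N/PP)   <
    [1,7] NP   <
      [1,3] N/NP   >
        [1,2] "sent" : (N/NP)/(NP/PP)
        [2,3] "heard" : NP/PP
      [3,7] NP\(N/NP)   >
        [3,4] "liked" : (NP\(N/NP))/PP
        [4,7] PP   >
          [4,5] "idea" : PP/(N\PP)
          [5,7] N\PP   >
            [5,6] "that" : (N\PP)/(PP\S)
            [6,7] "under" : PP\S
    [7,8] "with" : (S\(N/PP))\NP

YES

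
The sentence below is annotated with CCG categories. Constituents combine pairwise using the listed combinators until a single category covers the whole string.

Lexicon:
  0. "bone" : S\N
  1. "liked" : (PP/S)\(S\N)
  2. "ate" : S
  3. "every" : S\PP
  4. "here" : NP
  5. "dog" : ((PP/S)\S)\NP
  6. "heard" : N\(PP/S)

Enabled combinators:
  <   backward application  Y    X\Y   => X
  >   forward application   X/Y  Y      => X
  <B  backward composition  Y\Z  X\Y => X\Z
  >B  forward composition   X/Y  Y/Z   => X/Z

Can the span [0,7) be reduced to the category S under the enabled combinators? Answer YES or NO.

NO

S\N (PP/S)\(S\N) S S\PP NP ((PP/S)\S)\NP N\(PP/S)
CKY chart[0,7] = {N}; S ∉ chart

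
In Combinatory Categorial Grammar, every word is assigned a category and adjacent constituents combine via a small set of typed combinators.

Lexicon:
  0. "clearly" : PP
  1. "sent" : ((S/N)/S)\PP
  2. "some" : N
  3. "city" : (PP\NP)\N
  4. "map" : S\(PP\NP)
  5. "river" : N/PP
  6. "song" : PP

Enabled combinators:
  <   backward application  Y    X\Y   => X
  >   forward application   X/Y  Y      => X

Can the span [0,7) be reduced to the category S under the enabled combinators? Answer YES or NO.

YES

[0,7] S   >
  [0,5] S/N   >
    [0,2] (S/N)/S   <
      [0,1] "clearly" : PP
      [1,2] "sent" : ((S/N)/S)\PP
    [2,5] S   <
      [2,4] PP\NP   <
        [2,3] "some" : N
        [3,4] "city" : (PP\NP)\N
      [4,5] "map" : S\(PP\NP)
  [5,7] N   >
    [5,6] "river" : N/PP
    [6,7] "song" : PP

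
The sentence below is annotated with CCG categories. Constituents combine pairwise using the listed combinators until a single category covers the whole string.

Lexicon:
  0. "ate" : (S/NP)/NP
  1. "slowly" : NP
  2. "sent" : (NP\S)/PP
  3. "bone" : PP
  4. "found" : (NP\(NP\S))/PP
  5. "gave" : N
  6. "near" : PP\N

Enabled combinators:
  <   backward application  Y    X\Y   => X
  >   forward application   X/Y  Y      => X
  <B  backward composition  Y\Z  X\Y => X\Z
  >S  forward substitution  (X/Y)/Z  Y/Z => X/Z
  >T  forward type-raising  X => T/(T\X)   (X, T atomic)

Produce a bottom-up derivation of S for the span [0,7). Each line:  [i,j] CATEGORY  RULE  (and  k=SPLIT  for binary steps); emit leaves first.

[0,1] (S/NP)/NP  lex  "ate"
[1,2] NP  lex  "slowly"
[0,2] S/NP  >  k=1
[2,3] (NP\S)/PP  lex  "sent"
[3,4] PP  lex  "bone"
[2,4] NP\S  >  k=3
[4,5] (NP\(NP\S))/PP  lex  "found"
[5,6] N  lex  "gave"
[6,7] PP\N  lex  "near"
[5,7] PP  <  k=6
[4,7] NP\(NP\S)  >  k=5
[2,7] NP  <  k=4
[0,7] S  >  k=2

[0,7] S   >
  [0,2] S/NP   >
    [0,1] "ate" : (S/NP)/NP
    [1,2] "slowly" : NP
  [2,7] NP   <
    [2,4] NP\S   >
      [2,3] "sent" : (NP\S)/PP
      [3,4] "bone" : PP
    [4,7] NP\(NP\S)   >
      [4,5] "found" : (NP\(NP\S))/PP
      [5,7] PP   <
        [5,6] "gave" : N
        [6,7] "near" : PP\N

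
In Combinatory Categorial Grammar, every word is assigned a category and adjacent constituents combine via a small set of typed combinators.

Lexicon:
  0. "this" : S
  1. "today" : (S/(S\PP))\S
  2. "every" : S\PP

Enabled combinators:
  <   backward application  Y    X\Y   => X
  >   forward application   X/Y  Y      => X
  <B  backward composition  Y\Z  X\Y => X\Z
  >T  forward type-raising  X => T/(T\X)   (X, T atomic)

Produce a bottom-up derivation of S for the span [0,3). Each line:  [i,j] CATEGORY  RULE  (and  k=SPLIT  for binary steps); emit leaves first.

[0,1] S  lex  "this"
[1,2] (S/(S\PP))\S  lex  "today"
[0,2] S/(S\PP)  <  k=1
[2,3] S\PP  lex  "every"
[0,3] S  >  k=2

[0,3] S   >
  [0,2] S/(S\PP)   <
    [0,1] "this" : S
    [1,2] "today" : (S/(S\PP))\S
  [2,3] "every" : S\PP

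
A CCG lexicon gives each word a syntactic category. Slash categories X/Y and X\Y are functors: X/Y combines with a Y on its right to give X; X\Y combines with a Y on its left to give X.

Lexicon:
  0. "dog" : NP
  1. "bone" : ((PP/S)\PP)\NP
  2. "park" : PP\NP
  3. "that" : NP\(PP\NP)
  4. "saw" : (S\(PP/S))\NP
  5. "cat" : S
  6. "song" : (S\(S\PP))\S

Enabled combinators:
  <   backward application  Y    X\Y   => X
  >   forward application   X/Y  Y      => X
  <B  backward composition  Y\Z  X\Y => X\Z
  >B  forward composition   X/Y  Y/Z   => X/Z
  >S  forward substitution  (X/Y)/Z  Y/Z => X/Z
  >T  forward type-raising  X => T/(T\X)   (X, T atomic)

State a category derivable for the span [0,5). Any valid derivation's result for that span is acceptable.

[0,7] S   <
  [0,5] S\PP   <B
    [0,2] (PP/S)\PP   <
      [0,1] "dog" : NP
      [1,2] "bone" : ((PP/S)\PP)\NP
    [2,5] S\(PP/S)   <
      [2,4] NP   <
        [2,3] "park" : PP\NP
        [3,4] "that" : NP\(PP\NP)
      [4,5] "saw" : (S\(PP/S))\NP
  [5,7] S\(S\PP)   <
    [5,6] "cat" : S
    [6,7] "song" : (S\(S\PP))\S

S\PP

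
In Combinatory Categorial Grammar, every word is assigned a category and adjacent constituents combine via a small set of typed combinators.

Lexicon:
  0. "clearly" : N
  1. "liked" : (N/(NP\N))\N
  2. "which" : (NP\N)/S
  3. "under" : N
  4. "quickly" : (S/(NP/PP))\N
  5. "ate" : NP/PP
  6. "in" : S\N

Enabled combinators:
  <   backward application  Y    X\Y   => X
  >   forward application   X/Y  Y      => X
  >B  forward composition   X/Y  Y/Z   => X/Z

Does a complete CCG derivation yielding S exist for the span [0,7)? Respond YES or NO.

YES

[0,7] S   <
  [0,6] N   >
    [0,3] N/S   >B
      [0,2] N/(NP\N)   <
        [0,1] "clearly" : N
        [1,2] "liked" : (N/(NP\N))\N
      [2,3] "which" : (NP\N)/S
    [3,6] S   >
      [3,5] S/(NP/PP)   <
        [3,4] "under" : N
        [4,5] "quickly" : (S/(NP/PP))\N
      [5,6] "ate" : NP/PP
  [6,7] "in" : S\N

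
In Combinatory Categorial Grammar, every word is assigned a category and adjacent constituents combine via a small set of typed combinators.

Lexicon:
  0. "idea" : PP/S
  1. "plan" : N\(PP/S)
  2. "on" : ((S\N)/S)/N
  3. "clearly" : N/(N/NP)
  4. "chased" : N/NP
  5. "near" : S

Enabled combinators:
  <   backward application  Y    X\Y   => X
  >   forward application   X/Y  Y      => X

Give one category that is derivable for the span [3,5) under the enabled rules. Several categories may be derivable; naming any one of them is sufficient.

N

[0,6] S   <
  [0,2] N   <
    [0,1] "idea" : PP/S
    [1,2] "plan" : N\(PP/S)
  [2,6] S\N   >
    [2,5] (S\N)/S   >
      [2,3] "on" : ((S\N)/S)/N
      [3,5] N   >
        [3,4] "clearly" : N/(N/NP)
        [4,5] "chased" : N/NP
    [5,6] "near" : S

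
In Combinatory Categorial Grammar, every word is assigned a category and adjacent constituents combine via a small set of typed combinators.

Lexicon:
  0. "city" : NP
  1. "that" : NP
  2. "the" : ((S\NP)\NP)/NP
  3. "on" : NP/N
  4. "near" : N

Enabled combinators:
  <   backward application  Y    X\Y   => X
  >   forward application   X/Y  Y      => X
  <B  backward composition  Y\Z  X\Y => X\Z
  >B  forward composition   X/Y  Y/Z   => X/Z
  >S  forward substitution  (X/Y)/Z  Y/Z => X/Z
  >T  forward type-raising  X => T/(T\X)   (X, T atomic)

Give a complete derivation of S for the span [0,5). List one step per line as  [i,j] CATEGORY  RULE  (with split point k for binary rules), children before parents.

[0,1] NP  lex  "city"
[0,1] S/(S\NP)  >T
[1,2] NP  lex  "that"
[2,3] ((S\NP)\NP)/NP  lex  "the"
[3,4] NP/N  lex  "on"
[4,5] N  lex  "near"
[3,5] NP  >  k=4
[2,5] (S\NP)\NP  >  k=3
[1,5] S\NP  <  k=2
[0,5] S  >  k=1

[0,5] S   >
  [0,1] S/(S\NP)   >T
    [0,1] "city" : NP
  [1,5] S\NP   <
    [1,2] "that" : NP
    [2,5] (S\NP)\NP   >
      [2,3] "the" : ((S\NP)\NP)/NP
      [3,5] NP   >
        [3,4] "on" : NP/N
        [4,5] "near" : N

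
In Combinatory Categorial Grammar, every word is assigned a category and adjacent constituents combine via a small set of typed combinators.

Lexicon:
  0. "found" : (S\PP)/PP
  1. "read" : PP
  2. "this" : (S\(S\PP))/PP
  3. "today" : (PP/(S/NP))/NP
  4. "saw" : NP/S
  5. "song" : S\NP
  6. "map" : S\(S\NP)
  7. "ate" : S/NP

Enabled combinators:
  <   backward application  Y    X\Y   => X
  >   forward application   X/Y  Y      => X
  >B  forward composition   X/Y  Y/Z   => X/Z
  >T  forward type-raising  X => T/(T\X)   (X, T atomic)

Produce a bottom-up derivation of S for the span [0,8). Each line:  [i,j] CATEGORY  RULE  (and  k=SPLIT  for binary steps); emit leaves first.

[0,1] (S\PP)/PP  lex  "found"
[1,2] PP  lex  "read"
[0,2] S\PP  >  k=1
[2,3] (S\(S\PP))/PP  lex  "this"
[3,4] (PP/(S/NP))/NP  lex  "today"
[4,5] NP/S  lex  "saw"
[5,6] S\NP  lex  "song"
[6,7] S\(S\NP)  lex  "map"
[5,7] S  <  k=6
[4,7] NP  >  k=5
[3,7] PP/(S/NP)  >  k=4
[7,8] S/NP  lex  "ate"
[3,8] PP  >  k=7
[2,8] S\(S\PP)  >  k=3
[0,8] S  <  k=2

[0,8] S   <
  [0,2] S\PP   >
    [0,1] "found" : (S\PP)/PP
    [1,2] "read" : PP
  [2,8] S\(S\PP)   >
    [2,3] "this" : (S\(S\PP))/PP
    [3,8] PP   >
      [3,7] PP/(S/NP)   >
        [3,4] "today" : (PP/(S/NP))/NP
        [4,7] NP   >
          [4,5] "saw" : NP/S
          [5,7] S   <
            [5,6] "song" : S\NP
            [6,7] "map" : S\(S\NP)
      [7,8] "ate" : S/NP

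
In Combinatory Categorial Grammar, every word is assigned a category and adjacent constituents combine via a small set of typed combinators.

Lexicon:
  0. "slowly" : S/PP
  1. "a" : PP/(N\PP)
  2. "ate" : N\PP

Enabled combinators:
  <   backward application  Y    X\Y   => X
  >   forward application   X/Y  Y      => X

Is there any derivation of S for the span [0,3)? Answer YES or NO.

[0,3] S   >
  [0,1] "slowly" : S/PP
  [1,3] PP   >
    [1,2] "a" : PP/(N\PP)
    [2,3] "ate" : N\PP

YES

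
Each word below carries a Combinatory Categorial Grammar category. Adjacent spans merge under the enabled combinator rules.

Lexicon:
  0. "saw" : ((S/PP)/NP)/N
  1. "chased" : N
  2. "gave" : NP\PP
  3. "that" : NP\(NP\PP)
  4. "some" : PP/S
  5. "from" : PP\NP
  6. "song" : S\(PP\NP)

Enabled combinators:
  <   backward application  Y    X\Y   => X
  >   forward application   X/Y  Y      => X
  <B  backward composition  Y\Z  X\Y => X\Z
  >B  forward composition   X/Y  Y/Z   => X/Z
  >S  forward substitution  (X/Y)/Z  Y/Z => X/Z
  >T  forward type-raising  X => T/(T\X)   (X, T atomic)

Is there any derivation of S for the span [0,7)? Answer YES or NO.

YES

[0,7] S   >
  [0,4] S/PP   >
    [0,2] (S/PP)/NP   >
      [0,1] "saw" : ((S/PP)/NP)/N
      [1,2] "chased" : N
    [2,4] NP   <
      [2,3] "gave" : NP\PP
      [3,4] "that" : NP\(NP\PP)
  [4,7] PP   >
    [4,5] "some" : PP/S
    [5,7] S   <
      [5,6] "from" : PP\NP
      [6,7] "song" : S\(PP\NP)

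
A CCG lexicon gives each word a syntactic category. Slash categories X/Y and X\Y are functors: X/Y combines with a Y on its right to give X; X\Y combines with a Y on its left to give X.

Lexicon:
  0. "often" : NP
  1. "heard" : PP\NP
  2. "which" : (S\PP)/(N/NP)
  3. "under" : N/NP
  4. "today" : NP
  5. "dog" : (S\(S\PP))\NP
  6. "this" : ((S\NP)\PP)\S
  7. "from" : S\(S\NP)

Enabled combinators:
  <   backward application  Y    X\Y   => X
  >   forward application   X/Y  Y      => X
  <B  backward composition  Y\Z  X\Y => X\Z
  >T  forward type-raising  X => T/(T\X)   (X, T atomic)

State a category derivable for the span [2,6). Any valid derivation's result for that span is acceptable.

[0,8] S   <
  [0,7] S\NP   <
    [0,2] PP   >
      [0,1] PP/(PP\NP)   >T
        [0,1] "often" : NP
      [1,2] "heard" : PP\NP
    [2,7] (S\NP)\PP   <
      [2,6] S   <
        [2,4] S\PP   >
          [2,3] "which" : (S\PP)/(N/NP)
          [3,4] "under" : N/NP
        [4,6] S\(S\PP)   <
          [4,5] "today" : NP
          [5,6] "dog" : (S\(S\PP))\NP
      [6,7] "this" : ((S\NP)\PP)\S
  [7,8] "from" : S\(S\NP)

S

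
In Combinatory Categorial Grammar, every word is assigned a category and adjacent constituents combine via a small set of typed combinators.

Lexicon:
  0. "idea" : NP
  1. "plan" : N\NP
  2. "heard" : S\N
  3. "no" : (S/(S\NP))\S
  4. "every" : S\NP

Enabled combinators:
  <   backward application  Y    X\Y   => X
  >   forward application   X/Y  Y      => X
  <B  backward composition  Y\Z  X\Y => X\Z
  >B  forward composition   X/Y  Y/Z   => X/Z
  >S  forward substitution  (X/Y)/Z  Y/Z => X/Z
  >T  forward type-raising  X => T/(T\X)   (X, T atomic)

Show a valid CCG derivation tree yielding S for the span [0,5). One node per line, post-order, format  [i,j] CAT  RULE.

[0,5] S   >
  [0,4] S/(S\NP)   <
    [0,3] S   >
      [0,1] S/(S\NP)   >T
        [0,1] "idea" : NP
      [1,3] S\NP   <B
        [1,2] "plan" : N\NP
        [2,3] "heard" : S\N
    [3,4] "no" : (S/(S\NP))\S
  [4,5] "every" : S\NP

[0,1] NP  lex  "idea"
[0,1] S/(S\NP)  >T
[1,2] N\NP  lex  "plan"
[2,3] S\N  lex  "heard"
[1,3] S\NP  <B  k=2
[0,3] S  >  k=1
[3,4] (S/(S\NP))\S  lex  "no"
[0,4] S/(S\NP)  <  k=3
[4,5] S\NP  lex  "every"
[0,5] S  >  k=4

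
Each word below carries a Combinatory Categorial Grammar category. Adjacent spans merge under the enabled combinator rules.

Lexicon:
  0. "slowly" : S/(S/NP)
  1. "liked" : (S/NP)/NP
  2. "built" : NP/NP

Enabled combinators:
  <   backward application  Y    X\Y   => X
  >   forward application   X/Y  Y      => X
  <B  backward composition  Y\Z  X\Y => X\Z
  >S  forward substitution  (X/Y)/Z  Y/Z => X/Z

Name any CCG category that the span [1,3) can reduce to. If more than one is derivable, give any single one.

[0,3] S   >
  [0,1] "slowly" : S/(S/NP)
  [1,3] S/NP   >S
    [1,2] "liked" : (S/NP)/NP
    [2,3] "built" : NP/NP

S/NP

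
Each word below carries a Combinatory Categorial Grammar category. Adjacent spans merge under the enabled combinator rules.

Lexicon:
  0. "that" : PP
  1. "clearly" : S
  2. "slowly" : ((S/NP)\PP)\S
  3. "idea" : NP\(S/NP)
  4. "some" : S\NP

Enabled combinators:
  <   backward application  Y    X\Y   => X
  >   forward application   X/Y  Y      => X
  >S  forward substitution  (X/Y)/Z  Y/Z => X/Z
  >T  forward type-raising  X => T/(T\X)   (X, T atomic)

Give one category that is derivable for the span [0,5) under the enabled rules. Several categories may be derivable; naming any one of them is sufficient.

[0,5] S   <
  [0,4] NP   <
    [0,3] S/NP   <
      [0,1] "that" : PP
      [1,3] (S/NP)\PP   <
        [1,2] "clearly" : S
        [2,3] "slowly" : ((S/NP)\PP)\S
    [3,4] "idea" : NP\(S/NP)
  [4,5] "some" : S\NP

S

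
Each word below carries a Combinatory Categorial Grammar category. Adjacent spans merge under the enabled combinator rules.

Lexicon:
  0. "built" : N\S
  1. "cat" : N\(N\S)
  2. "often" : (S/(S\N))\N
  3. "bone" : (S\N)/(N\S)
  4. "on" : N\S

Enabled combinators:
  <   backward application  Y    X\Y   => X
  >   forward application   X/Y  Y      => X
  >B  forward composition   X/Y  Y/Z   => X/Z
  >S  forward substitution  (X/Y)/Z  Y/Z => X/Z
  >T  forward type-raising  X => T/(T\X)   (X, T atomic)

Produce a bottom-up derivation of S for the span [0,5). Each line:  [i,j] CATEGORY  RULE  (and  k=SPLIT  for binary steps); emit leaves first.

[0,5] S   >
  [0,3] S/(S\N)   <
    [0,2] N   <
      [0,1] "built" : N\S
      [1,2] "cat" : N\(N\S)
    [2,3] "often" : (S/(S\N))\N
  [3,5] S\N   >
    [3,4] "bone" : (S\N)/(N\S)
    [4,5] "on" : N\S

[0,1] N\S  lex  "built"
[1,2] N\(N\S)  lex  "cat"
[0,2] N  <  k=1
[2,3] (S/(S\N))\N  lex  "often"
[0,3] S/(S\N)  <  k=2
[3,4] (S\N)/(N\S)  lex  "bone"
[4,5] N\S  lex  "on"
[3,5] S\N  >  k=4
[0,5] S  >  k=3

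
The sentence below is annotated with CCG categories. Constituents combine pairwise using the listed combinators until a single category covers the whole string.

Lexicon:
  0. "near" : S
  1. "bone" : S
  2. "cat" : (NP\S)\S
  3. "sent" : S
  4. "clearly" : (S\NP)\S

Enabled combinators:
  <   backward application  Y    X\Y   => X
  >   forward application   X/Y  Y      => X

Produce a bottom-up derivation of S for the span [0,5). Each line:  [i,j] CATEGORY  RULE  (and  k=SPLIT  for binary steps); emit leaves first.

[0,5] S   <
  [0,3] NP   <
    [0,1] "near" : S
    [1,3] NP\S   <
      [1,2] "bone" : S
      [2,3] "cat" : (NP\S)\S
  [3,5] S\NP   <
    [3,4] "sent" : S
    [4,5] "clearly" : (S\NP)\S

[0,1] S  lex  "near"
[1,2] S  lex  "bone"
[2,3] (NP\S)\S  lex  "cat"
[1,3] NP\S  <  k=2
[0,3] NP  <  k=1
[3,4] S  lex  "sent"
[4,5] (S\NP)\S  lex  "clearly"
[3,5] S\NP  <  k=4
[0,5] S  <  k=3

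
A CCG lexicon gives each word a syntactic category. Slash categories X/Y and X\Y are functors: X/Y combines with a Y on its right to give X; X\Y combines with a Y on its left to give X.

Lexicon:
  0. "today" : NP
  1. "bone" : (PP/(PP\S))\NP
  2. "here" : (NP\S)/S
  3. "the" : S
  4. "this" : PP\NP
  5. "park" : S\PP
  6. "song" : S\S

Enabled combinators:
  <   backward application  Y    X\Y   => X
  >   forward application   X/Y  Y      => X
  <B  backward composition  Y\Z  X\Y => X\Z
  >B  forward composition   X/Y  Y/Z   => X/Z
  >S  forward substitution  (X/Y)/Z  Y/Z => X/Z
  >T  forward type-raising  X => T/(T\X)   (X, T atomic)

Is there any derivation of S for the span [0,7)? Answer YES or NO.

[0,7] S   <
  [0,5] PP   >
    [0,2] PP/(PP\S)   <
      [0,1] "today" : NP
      [1,2] "bone" : (PP/(PP\S))\NP
    [2,5] PP\S   <B
      [2,4] NP\S   >
        [2,3] "here" : (NP\S)/S
        [3,4] "the" : S
      [4,5] "this" : PP\NP
  [5,7] S\PP   <B
    [5,6] "park" : S\PP
    [6,7] "song" : S\S

YES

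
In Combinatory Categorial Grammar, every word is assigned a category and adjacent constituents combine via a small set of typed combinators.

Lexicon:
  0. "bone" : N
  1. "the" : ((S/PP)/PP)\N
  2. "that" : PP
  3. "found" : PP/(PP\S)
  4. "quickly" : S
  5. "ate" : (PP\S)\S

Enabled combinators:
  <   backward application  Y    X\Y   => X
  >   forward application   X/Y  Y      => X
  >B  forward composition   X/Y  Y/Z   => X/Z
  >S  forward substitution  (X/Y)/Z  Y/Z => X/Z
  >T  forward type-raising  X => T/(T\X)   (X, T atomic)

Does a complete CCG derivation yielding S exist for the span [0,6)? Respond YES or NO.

[0,6] S   >
  [0,3] S/PP   >
    [0,2] (S/PP)/PP   <
      [0,1] "bone" : N
      [1,2] "the" : ((S/PP)/PP)\N
    [2,3] "that" : PP
  [3,6] PP   >
    [3,4] "found" : PP/(PP\S)
    [4,6] PP\S   <
      [4,5] "quickly" : S
      [5,6] "ate" : (PP\S)\S

YES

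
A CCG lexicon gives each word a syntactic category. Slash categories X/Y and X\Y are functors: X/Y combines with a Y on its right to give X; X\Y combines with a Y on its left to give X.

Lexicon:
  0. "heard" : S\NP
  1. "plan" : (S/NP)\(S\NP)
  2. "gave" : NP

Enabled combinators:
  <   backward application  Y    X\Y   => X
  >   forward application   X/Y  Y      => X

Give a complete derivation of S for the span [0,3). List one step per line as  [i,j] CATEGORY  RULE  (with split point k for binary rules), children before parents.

[0,3] S   >
  [0,2] S/NP   <
    [0,1] "heard" : S\NP
    [1,2] "plan" : (S/NP)\(S\NP)
  [2,3] "gave" : NP

[0,1] S\NP  lex  "heard"
[1,2] (S/NP)\(S\NP)  lex  "plan"
[0,2] S/NP  <  k=1
[2,3] NP  lex  "gave"
[0,3] S  >  k=2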